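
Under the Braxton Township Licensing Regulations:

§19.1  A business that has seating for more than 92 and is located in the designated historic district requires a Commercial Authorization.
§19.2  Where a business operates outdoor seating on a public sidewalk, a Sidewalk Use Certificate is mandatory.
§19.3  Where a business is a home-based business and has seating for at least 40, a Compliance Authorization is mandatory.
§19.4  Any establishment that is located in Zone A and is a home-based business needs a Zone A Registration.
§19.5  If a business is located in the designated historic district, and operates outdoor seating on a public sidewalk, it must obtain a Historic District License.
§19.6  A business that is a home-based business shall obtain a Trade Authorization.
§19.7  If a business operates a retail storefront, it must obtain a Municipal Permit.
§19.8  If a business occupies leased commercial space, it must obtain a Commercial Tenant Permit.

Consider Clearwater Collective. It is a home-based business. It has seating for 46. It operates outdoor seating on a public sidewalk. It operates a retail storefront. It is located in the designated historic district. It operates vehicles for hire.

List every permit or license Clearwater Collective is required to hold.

§19.1 seating 46 ≤ 92; is located in the designated historic district → Commercial Authorization not required.
§19.2 operates outdoor seating on a public sidewalk → Sidewalk Use Certificate required.
§19.3 is a home-based business; seating 46 ≥ 40 → Compliance Authorization required.
§19.4 is located in the designated historic district (not: is located in Zone A); is a home-based business → Zone A Registration not required.
§19.5 is located in the designated historic district; operates outdoor seating on a public sidewalk → Historic District License required.
§19.6 is a home-based business → Trade Authorization required.
§19.7 operates a retail storefront → Municipal Permit required.
§19.8 is a home-based business (not: occupies leased commercial space) → Commercial Tenant Permit not required.

Compliance Authorization, Historic District License, Municipal Permit, Sidewalk Use Certificate, Trade Authorization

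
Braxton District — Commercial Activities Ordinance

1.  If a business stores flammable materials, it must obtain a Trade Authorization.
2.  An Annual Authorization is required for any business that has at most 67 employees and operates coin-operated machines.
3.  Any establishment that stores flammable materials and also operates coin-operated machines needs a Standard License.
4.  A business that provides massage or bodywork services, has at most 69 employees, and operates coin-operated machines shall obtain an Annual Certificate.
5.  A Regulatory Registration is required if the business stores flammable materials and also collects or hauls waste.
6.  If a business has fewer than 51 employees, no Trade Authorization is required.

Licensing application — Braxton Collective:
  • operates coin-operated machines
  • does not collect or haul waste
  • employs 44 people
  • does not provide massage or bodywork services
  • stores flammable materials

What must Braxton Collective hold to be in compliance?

1. stores flammable materials → Trade Authorization required.
2. employees 44 ≤ 67; operates coin-operated machines → Annual Authorization required.
3. stores flammable materials; operates coin-operated machines → Standard License required.
4. does not provide massage or bodywork services; employees 44 ≤ 69; operates coin-operated machines → Annual Certificate not required.
5. stores flammable materials; does not collect or haul waste → Regulatory Registration not required.
6. employees 44 < 51 → exempt from Trade Authorization.

Annual Authorization, Standard License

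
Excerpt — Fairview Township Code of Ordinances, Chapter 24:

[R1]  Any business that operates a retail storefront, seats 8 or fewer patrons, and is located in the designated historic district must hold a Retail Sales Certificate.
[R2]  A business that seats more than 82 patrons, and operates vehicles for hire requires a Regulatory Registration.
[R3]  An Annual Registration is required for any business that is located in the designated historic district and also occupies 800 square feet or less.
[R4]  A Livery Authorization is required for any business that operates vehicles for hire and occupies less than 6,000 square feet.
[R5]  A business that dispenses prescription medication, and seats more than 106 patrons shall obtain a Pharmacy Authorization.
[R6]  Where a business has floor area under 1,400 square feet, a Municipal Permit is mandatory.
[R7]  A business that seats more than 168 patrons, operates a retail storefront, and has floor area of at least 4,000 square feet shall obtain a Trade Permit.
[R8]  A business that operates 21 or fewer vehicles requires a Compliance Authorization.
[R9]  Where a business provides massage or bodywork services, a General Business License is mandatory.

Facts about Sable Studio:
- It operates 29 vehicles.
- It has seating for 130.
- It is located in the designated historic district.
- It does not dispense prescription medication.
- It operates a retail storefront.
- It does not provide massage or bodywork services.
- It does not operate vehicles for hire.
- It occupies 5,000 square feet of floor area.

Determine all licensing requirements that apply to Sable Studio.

[R1] operates a retail storefront; seating 130 > 8; is located in the designated historic district → Retail Sales Certificate not required.
[R2] seating 130 > 82; does not operate vehicles for hire → Regulatory Registration not required.
[R3] is located in the designated historic district; floor area 5,000 square feet > 800 square feet → Annual Registration not required.
[R4] does not operate vehicles for hire; floor area 5,000 square feet < 6,000 square feet → Livery Authorization not required.
[R5] does not dispense prescription medication; seating 130 > 106 → Pharmacy Authorization not required.
[R6] floor area 5,000 square feet ≥ 1,400 square feet → Municipal Permit not required.
[R7] seating 130 ≤ 168; operates a retail storefront; floor area 5,000 square feet ≥ 4,000 square feet → Trade Permit not required.
[R8] vehicles 29 > 21 → Compliance Authorization not required.
[R9] does not provide massage or bodywork services → General Business License not required.

None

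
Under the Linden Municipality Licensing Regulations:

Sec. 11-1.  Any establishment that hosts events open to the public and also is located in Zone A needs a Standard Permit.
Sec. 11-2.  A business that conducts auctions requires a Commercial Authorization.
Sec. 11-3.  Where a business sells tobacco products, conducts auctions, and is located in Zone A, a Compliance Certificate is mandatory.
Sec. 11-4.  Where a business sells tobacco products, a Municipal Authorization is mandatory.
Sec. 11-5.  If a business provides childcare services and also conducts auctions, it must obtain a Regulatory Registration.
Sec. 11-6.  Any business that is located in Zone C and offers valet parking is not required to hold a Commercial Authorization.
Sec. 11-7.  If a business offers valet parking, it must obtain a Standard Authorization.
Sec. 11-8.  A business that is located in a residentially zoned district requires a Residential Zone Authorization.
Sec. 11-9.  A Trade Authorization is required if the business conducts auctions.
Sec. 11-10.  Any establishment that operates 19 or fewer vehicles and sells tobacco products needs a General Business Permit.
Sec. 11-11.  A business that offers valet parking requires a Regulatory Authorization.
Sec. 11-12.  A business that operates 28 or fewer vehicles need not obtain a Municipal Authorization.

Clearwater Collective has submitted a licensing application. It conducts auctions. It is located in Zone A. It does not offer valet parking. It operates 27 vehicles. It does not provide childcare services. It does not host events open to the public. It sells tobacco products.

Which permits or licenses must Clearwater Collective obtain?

Commercial Authorization, Compliance Certificate, Trade Authorization

Sec. 11-1. does not host events open to the public; is located in Zone A → Standard Permit not required.
Sec. 11-2. conducts auctions → Commercial Authorization required.
Sec. 11-3. sells tobacco products; conducts auctions; is located in Zone A → Compliance Certificate required.
Sec. 11-4. sells tobacco products → Municipal Authorization required.
Sec. 11-5. does not provide childcare services; conducts auctions → Regulatory Registration not required.
Sec. 11-6. is located in Zone A (not: is located in Zone C); does not offer valet parking → Commercial Authorization exemption does not apply.
Sec. 11-7. does not offer valet parking → Standard Authorization not required.
Sec. 11-8. is located in Zone A (not: is located in a residentially zoned district) → Residential Zone Authorization not required.
Sec. 11-9. conducts auctions → Trade Authorization required.
Sec. 11-10. vehicles 27 > 19; sells tobacco products → General Business Permit not required.
Sec. 11-11. does not offer valet parking → Regulatory Authorization not required.
Sec. 11-12. vehicles 27 ≤ 28 → exempt from Municipal Authorization.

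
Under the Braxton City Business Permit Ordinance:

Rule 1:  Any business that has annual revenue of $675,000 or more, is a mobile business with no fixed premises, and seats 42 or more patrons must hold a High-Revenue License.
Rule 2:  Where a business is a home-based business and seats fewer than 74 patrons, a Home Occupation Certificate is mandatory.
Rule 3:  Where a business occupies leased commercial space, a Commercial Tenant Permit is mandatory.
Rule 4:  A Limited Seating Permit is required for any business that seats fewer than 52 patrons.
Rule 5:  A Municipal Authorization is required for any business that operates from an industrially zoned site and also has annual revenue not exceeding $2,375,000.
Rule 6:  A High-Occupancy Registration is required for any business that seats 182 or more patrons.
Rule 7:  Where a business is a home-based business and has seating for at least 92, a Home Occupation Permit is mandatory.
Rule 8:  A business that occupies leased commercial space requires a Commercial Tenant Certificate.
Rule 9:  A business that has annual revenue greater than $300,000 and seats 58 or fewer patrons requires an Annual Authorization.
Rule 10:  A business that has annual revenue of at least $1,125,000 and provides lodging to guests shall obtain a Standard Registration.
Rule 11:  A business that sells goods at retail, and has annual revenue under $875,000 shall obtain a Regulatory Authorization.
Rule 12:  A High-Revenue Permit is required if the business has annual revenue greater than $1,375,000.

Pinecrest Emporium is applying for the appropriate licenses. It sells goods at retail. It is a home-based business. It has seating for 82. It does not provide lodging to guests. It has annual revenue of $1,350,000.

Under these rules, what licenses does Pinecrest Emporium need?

None

Rule 1: revenue $1,350,000 ≥ $675,000; is a home-based business (not: is a mobile business with no fixed premises); seating 82 ≥ 42 → High-Revenue License not required.
Rule 2: is a home-based business; seating 82 ≥ 74 → Home Occupation Certificate not required.
Rule 3: is a home-based business (not: occupies leased commercial space) → Commercial Tenant Permit not required.
Rule 4: seating 82 ≥ 52 → Limited Seating Permit not required.
Rule 5: is a home-based business (not: operates from an industrially zoned site); revenue $1,350,000 ≤ $2,375,000 → Municipal Authorization not required.
Rule 6: seating 82 < 182 → High-Occupancy Registration not required.
Rule 7: is a home-based business; seating 82 < 92 → Home Occupation Permit not required.
Rule 8: is a home-based business (not: occupies leased commercial space) → Commercial Tenant Certificate not required.
Rule 9: revenue $1,350,000 > $300,000; seating 82 > 58 → Annual Authorization not required.
Rule 10: revenue $1,350,000 ≥ $1,125,000; does not provide lodging to guests → Standard Registration not required.
Rule 11: sells goods at retail; revenue $1,350,000 ≥ $875,000 → Regulatory Authorization not required.
Rule 12: revenue $1,350,000 ≤ $1,375,000 → High-Revenue Permit not required.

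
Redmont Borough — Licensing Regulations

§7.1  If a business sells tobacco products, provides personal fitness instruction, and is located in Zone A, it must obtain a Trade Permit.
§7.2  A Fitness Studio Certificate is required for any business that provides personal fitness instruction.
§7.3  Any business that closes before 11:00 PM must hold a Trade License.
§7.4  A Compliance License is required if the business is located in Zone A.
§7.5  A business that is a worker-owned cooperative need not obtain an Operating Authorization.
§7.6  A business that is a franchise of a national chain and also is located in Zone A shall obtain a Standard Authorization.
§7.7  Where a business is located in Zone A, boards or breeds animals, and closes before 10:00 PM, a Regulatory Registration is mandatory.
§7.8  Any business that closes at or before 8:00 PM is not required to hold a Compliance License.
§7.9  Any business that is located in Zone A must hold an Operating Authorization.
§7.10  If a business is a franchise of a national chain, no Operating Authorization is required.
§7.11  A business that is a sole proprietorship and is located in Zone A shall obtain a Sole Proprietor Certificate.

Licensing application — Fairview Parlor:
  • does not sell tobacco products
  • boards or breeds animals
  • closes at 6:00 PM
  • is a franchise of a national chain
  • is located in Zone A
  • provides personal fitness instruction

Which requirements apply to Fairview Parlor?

Fitness Studio Certificate, Regulatory Registration, Standard Authorization, Trade License

§7.1 does not sell tobacco products; provides personal fitness instruction; is located in Zone A → Trade Permit not required.
§7.2 provides personal fitness instruction → Fitness Studio Certificate required.
§7.3 closes 6:00 PM, at/before 11:00 PM → Trade License required.
§7.4 is located in Zone A → Compliance License required.
§7.5 is a franchise of a national chain (not: is a worker-owned cooperative) → Operating Authorization exemption does not apply.
§7.6 is a franchise of a national chain; is located in Zone A → Standard Authorization required.
§7.7 is located in Zone A; boards or breeds animals; closes 6:00 PM, at/before 10:00 PM → Regulatory Registration required.
§7.8 closes 6:00 PM, at/before 8:00 PM → exempt from Compliance License.
§7.9 is located in Zone A → Operating Authorization required.
§7.10 is a franchise of a national chain → exempt from Operating Authorization.
§7.11 is a franchise of a national chain (not: is a sole proprietorship); is located in Zone A → Sole Proprietor Certificate not required.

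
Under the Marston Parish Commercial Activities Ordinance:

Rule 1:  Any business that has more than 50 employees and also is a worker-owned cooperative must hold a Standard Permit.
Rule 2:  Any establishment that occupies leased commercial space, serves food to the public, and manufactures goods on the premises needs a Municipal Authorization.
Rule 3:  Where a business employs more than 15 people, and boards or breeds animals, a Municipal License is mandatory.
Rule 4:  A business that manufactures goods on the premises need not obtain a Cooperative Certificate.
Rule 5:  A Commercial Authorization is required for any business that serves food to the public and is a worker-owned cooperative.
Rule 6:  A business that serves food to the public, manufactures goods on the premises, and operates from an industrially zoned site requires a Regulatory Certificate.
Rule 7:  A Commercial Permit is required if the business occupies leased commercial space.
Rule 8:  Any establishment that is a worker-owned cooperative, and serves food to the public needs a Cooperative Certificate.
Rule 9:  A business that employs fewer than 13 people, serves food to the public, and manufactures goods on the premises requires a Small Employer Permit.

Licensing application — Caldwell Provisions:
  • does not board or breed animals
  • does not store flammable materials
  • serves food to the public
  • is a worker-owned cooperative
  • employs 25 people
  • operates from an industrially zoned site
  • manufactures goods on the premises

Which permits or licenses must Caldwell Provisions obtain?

Commercial Authorization, Regulatory Certificate

Rule 1: employees 25 ≤ 50; is a worker-owned cooperative → Standard Permit not required.
Rule 2: operates from an industrially zoned site (not: occupies leased commercial space); serves food to the public; manufactures goods on the premises → Municipal Authorization not required.
Rule 3: employees 25 > 15; does not board or breed animals → Municipal License not required.
Rule 4: manufactures goods on the premises → exempt from Cooperative Certificate.
Rule 5: serves food to the public; is a worker-owned cooperative → Commercial Authorization required.
Rule 6: serves food to the public; manufactures goods on the premises; operates from an industrially zoned site → Regulatory Certificate required.
Rule 7: operates from an industrially zoned site (not: occupies leased commercial space) → Commercial Permit not required.
Rule 8: is a worker-owned cooperative; serves food to the public → Cooperative Certificate required.
Rule 9: employees 25 ≥ 13; serves food to the public; manufactures goods on the premises → Small Employer Permit not required.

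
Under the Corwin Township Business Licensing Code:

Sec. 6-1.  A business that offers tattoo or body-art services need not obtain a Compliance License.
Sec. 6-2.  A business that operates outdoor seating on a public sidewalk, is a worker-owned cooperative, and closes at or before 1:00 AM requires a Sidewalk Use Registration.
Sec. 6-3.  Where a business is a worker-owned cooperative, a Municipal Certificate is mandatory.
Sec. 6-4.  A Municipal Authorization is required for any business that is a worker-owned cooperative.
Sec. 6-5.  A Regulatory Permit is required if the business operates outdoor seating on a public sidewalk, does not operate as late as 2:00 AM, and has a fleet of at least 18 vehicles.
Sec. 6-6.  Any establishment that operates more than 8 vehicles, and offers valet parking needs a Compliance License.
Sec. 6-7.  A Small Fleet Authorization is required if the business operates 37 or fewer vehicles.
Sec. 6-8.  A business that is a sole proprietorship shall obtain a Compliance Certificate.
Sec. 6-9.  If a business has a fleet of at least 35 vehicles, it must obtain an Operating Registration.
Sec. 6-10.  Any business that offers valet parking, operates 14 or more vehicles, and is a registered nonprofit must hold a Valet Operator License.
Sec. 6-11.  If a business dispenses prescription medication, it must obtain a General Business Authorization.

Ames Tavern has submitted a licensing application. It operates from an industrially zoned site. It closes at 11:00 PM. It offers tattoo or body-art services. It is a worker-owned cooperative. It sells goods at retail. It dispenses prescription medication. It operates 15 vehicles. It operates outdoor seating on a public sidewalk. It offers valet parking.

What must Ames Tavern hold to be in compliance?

General Business Authorization, Municipal Authorization, Municipal Certificate, Sidewalk Use Registration, Small Fleet Authorization

Sec. 6-1. offers tattoo or body-art services → exempt from Compliance License.
Sec. 6-2. operates outdoor seating on a public sidewalk; is a worker-owned cooperative; closes 11:00 PM, at/before 1:00 AM → Sidewalk Use Registration required.
Sec. 6-3. is a worker-owned cooperative → Municipal Certificate required.
Sec. 6-4. is a worker-owned cooperative → Municipal Authorization required.
Sec. 6-5. operates outdoor seating on a public sidewalk; closes 11:00 PM, at/before 2:00 AM; vehicles 15 < 18 → Regulatory Permit not required.
Sec. 6-6. vehicles 15 > 8; offers valet parking → Compliance License required.
Sec. 6-7. vehicles 15 ≤ 37 → Small Fleet Authorization required.
Sec. 6-8. is a worker-owned cooperative (not: is a sole proprietorship) → Compliance Certificate not required.
Sec. 6-9. vehicles 15 < 35 → Operating Registration not required.
Sec. 6-10. offers valet parking; vehicles 15 ≥ 14; is a worker-owned cooperative (not: is a registered nonprofit) → Valet Operator License not required.
Sec. 6-11. dispenses prescription medication → General Business Authorization required.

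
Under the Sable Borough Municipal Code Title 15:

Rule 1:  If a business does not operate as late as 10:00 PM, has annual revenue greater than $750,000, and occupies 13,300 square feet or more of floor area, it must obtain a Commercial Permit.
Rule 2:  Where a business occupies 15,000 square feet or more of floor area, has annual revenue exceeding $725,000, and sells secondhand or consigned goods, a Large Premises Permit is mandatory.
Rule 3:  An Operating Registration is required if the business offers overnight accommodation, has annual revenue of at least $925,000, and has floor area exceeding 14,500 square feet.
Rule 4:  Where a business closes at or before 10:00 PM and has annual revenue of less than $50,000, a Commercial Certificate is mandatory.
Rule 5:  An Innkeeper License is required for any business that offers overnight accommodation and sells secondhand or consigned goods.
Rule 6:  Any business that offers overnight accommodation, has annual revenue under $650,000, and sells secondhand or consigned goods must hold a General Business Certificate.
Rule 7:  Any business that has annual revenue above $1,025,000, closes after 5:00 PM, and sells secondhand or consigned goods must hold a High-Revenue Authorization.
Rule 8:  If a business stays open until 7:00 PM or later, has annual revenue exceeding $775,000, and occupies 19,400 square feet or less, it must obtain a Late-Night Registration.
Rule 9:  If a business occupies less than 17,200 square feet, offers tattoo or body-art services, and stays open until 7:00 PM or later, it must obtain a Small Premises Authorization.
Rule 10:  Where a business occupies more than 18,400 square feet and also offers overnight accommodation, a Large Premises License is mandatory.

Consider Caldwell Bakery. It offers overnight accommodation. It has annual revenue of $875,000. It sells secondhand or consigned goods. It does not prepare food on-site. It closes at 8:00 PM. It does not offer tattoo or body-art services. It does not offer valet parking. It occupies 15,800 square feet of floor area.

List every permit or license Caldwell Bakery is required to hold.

Commercial Permit, Innkeeper License, Large Premises Permit, Late-Night Registration

Rule 1: closes 8:00 PM, at/before 10:00 PM; revenue $875,000 > $750,000; floor area 15,800 square feet ≥ 13,300 square feet → Commercial Permit required.
Rule 2: floor area 15,800 square feet ≥ 15,000 square feet; revenue $875,000 > $725,000; sells secondhand or consigned goods → Large Premises Permit required.
Rule 3: offers overnight accommodation; revenue $875,000 < $925,000; floor area 15,800 square feet > 14,500 square feet → Operating Registration not required.
Rule 4: closes 8:00 PM, at/before 10:00 PM; revenue $875,000 ≥ $50,000 → Commercial Certificate not required.
Rule 5: offers overnight accommodation; sells secondhand or consigned goods → Innkeeper License required.
Rule 6: offers overnight accommodation; revenue $875,000 ≥ $650,000; sells secondhand or consigned goods → General Business Certificate not required.
Rule 7: revenue $875,000 ≤ $1,025,000; closes 8:00 PM, after 5:00 PM; sells secondhand or consigned goods → High-Revenue Authorization not required.
Rule 8: closes 8:00 PM, after 7:00 PM; revenue $875,000 > $775,000; floor area 15,800 square feet ≤ 19,400 square feet → Late-Night Registration required.
Rule 9: floor area 15,800 square feet < 17,200 square feet; does not offer tattoo or body-art services; closes 8:00 PM, after 7:00 PM → Small Premises Authorization not required.
Rule 10: floor area 15,800 square feet ≤ 18,400 square feet; offers overnight accommodation → Large Premises License not required.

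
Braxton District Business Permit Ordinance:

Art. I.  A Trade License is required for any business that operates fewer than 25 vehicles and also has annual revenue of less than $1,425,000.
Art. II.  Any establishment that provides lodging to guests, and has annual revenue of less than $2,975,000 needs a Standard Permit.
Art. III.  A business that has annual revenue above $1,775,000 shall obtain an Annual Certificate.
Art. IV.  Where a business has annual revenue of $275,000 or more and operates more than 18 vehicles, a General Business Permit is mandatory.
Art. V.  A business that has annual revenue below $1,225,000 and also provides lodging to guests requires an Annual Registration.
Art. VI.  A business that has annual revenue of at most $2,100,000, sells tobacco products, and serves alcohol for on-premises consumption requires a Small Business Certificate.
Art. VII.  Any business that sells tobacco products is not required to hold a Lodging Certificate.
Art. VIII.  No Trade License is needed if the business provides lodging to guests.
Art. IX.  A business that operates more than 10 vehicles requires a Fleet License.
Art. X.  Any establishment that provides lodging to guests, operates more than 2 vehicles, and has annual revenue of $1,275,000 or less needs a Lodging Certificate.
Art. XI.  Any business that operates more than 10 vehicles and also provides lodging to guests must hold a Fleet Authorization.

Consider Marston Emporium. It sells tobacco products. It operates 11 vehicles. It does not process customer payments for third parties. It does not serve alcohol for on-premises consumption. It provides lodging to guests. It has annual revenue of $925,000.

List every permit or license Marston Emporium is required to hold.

Annual Registration, Fleet Authorization, Fleet License, Standard Permit

Art. I. vehicles 11 < 25; revenue $925,000 < $1,425,000 → Trade License required.
Art. II. provides lodging to guests; revenue $925,000 < $2,975,000 → Standard Permit required.
Art. III. revenue $925,000 ≤ $1,775,000 → Annual Certificate not required.
Art. IV. revenue $925,000 ≥ $275,000; vehicles 11 ≤ 18 → General Business Permit not required.
Art. V. revenue $925,000 < $1,225,000; provides lodging to guests → Annual Registration required.
Art. VI. revenue $925,000 ≤ $2,100,000; sells tobacco products; does not serve alcohol for on-premises consumption → Small Business Certificate not required.
Art. VII. sells tobacco products → exempt from Lodging Certificate.
Art. VIII. provides lodging to guests → exempt from Trade License.
Art. IX. vehicles 11 > 10 → Fleet License required.
Art. X. provides lodging to guests; vehicles 11 > 2; revenue $925,000 ≤ $1,275,000 → Lodging Certificate required.
Art. XI. vehicles 11 > 10; provides lodging to guests → Fleet Authorization required.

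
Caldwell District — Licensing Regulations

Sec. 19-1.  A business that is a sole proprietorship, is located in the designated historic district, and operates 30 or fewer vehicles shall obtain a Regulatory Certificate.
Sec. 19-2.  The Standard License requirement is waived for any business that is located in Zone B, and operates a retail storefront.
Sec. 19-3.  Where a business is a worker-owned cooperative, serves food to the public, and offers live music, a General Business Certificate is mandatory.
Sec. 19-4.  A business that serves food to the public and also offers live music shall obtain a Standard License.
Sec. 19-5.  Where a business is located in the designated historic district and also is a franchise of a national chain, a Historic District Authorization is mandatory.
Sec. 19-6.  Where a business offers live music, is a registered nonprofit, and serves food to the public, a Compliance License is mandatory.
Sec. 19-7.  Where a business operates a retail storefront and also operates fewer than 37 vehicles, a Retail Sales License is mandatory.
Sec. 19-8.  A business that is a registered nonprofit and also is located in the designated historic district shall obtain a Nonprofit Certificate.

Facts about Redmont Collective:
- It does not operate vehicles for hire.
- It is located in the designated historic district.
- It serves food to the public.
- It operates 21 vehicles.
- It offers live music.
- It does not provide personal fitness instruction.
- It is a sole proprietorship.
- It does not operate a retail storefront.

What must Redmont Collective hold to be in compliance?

Sec. 19-1. is a sole proprietorship; is located in the designated historic district; vehicles 21 ≤ 30 → Regulatory Certificate required.
Sec. 19-2. is located in the designated historic district (not: is located in Zone B); does not operate a retail storefront → Standard License exemption does not apply.
Sec. 19-3. is a sole proprietorship (not: is a worker-owned cooperative); serves food to the public; offers live music → General Business Certificate not required.
Sec. 19-4. serves food to the public; offers live music → Standard License required.
Sec. 19-5. is located in the designated historic district; is a sole proprietorship (not: is a franchise of a national chain) → Historic District Authorization not required.
Sec. 19-6. offers live music; is a sole proprietorship (not: is a registered nonprofit); serves food to the public → Compliance License not required.
Sec. 19-7. does not operate a retail storefront; vehicles 21 < 37 → Retail Sales License not required.
Sec. 19-8. is a sole proprietorship (not: is a registered nonprofit); is located in the designated historic district → Nonprofit Certificate not required.

Regulatory Certificate, Standard License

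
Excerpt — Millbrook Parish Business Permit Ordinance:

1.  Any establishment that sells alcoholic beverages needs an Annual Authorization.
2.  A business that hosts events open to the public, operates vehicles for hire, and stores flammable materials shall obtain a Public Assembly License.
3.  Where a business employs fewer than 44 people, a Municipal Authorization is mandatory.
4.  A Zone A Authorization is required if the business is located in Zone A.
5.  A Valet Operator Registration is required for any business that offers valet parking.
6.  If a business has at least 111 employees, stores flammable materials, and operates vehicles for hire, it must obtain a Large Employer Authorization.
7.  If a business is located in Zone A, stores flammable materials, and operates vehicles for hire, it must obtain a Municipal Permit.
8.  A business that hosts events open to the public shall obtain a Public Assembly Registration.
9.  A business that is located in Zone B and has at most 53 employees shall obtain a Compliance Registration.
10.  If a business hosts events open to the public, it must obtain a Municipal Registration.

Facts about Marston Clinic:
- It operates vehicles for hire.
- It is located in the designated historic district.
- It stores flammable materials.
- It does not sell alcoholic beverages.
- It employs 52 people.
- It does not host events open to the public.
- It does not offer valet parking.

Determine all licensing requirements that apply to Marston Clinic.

1. does not sell alcoholic beverages → Annual Authorization not required.
2. does not host events open to the public; operates vehicles for hire; stores flammable materials → Public Assembly License not required.
3. employees 52 ≥ 44 → Municipal Authorization not required.
4. is located in the designated historic district (not: is located in Zone A) → Zone A Authorization not required.
5. does not offer valet parking → Valet Operator Registration not required.
6. employees 52 < 111; stores flammable materials; operates vehicles for hire → Large Employer Authorization not required.
7. is located in the designated historic district (not: is located in Zone A); stores flammable materials; operates vehicles for hire → Municipal Permit not required.
8. does not host events open to the public → Public Assembly Registration not required.
9. is located in the designated historic district (not: is located in Zone B); employees 52 ≤ 53 → Compliance Registration not required.
10. does not host events open to the public → Municipal Registration not required.

None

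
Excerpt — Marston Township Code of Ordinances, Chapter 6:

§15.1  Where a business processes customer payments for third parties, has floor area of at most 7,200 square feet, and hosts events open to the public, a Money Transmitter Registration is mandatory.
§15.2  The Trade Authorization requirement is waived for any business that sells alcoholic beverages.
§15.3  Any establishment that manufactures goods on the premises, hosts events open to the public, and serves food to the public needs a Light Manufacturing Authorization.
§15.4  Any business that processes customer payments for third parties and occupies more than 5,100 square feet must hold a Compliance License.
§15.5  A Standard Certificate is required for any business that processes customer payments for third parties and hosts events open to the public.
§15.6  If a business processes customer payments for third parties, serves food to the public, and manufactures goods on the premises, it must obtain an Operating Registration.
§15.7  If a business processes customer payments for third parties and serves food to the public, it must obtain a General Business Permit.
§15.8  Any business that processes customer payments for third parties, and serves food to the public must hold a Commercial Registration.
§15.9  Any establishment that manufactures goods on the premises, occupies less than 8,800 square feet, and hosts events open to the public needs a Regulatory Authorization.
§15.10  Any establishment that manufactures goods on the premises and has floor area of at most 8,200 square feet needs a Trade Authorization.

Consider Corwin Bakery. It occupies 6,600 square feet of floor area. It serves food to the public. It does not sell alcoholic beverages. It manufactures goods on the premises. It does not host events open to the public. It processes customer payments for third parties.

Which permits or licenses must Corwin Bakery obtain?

Commercial Registration, Compliance License, General Business Permit, Operating Registration, Trade Authorization

§15.1 processes customer payments for third parties; floor area 6,600 square feet ≤ 7,200 square feet; does not host events open to the public → Money Transmitter Registration not required.
§15.2 does not sell alcoholic beverages → Trade Authorization exemption does not apply.
§15.3 manufactures goods on the premises; does not host events open to the public; serves food to the public → Light Manufacturing Authorization not required.
§15.4 processes customer payments for third parties; floor area 6,600 square feet > 5,100 square feet → Compliance License required.
§15.5 processes customer payments for third parties; does not host events open to the public → Standard Certificate not required.
§15.6 processes customer payments for third parties; serves food to the public; manufactures goods on the premises → Operating Registration required.
§15.7 processes customer payments for third parties; serves food to the public → General Business Permit required.
§15.8 processes customer payments for third parties; serves food to the public → Commercial Registration required.
§15.9 manufactures goods on the premises; floor area 6,600 square feet < 8,800 square feet; does not host events open to the public → Regulatory Authorization not required.
§15.10 manufactures goods on the premises; floor area 6,600 square feet ≤ 8,200 square feet → Trade Authorization required.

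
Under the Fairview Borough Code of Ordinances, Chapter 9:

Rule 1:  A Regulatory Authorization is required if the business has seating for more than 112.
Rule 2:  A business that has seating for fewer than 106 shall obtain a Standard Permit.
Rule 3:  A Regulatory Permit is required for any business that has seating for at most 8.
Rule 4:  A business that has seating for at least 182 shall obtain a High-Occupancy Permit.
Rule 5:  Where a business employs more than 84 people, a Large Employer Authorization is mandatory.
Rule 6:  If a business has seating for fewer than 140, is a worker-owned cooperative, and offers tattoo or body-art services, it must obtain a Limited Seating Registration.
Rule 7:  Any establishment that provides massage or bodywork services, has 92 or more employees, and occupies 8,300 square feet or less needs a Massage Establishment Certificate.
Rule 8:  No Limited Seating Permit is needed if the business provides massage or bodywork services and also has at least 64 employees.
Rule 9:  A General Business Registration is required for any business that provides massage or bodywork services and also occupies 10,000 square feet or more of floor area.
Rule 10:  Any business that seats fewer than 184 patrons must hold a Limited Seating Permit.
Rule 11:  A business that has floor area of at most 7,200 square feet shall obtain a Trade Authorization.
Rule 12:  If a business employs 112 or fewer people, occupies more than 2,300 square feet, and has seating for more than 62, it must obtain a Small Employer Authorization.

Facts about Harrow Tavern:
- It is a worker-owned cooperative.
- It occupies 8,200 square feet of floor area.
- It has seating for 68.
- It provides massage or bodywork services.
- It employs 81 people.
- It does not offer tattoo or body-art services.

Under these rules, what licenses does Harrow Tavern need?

Small Employer Authorization, Standard Permit

Rule 1: seating 68 ≤ 112 → Regulatory Authorization not required.
Rule 2: seating 68 < 106 → Standard Permit required.
Rule 3: seating 68 > 8 → Regulatory Permit not required.
Rule 4: seating 68 < 182 → High-Occupancy Permit not required.
Rule 5: employees 81 ≤ 84 → Large Employer Authorization not required.
Rule 6: seating 68 < 140; is a worker-owned cooperative; does not offer tattoo or body-art services → Limited Seating Registration not required.
Rule 7: provides massage or bodywork services; employees 81 < 92; floor area 8,200 square feet ≤ 8,300 square feet → Massage Establishment Certificate not required.
Rule 8: provides massage or bodywork services; employees 81 ≥ 64 → exempt from Limited Seating Permit.
Rule 9: provides massage or bodywork services; floor area 8,200 square feet < 10,000 square feet → General Business Registration not required.
Rule 10: seating 68 < 184 → Limited Seating Permit required.
Rule 11: floor area 8,200 square feet > 7,200 square feet → Trade Authorization not required.
Rule 12: employees 81 ≤ 112; floor area 8,200 square feet > 2,300 square feet; seating 68 > 62 → Small Employer Authorization required.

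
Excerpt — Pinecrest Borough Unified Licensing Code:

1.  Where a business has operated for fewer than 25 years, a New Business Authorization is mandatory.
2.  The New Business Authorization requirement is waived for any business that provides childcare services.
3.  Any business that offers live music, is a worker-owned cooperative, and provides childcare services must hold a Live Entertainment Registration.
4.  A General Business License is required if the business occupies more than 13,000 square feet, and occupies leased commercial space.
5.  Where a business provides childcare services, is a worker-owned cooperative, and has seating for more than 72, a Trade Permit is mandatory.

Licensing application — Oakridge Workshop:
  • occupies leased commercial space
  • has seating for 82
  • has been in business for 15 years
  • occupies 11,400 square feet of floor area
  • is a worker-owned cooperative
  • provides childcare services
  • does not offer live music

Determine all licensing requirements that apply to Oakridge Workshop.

1. years in business 15 < 25 → New Business Authorization required.
2. provides childcare services → exempt from New Business Authorization.
3. does not offer live music; is a worker-owned cooperative; provides childcare services → Live Entertainment Registration not required.
4. floor area 11,400 square feet ≤ 13,000 square feet; occupies leased commercial space → General Business License not required.
5. provides childcare services; is a worker-owned cooperative; seating 82 > 72 → Trade Permit required.

Trade Permit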